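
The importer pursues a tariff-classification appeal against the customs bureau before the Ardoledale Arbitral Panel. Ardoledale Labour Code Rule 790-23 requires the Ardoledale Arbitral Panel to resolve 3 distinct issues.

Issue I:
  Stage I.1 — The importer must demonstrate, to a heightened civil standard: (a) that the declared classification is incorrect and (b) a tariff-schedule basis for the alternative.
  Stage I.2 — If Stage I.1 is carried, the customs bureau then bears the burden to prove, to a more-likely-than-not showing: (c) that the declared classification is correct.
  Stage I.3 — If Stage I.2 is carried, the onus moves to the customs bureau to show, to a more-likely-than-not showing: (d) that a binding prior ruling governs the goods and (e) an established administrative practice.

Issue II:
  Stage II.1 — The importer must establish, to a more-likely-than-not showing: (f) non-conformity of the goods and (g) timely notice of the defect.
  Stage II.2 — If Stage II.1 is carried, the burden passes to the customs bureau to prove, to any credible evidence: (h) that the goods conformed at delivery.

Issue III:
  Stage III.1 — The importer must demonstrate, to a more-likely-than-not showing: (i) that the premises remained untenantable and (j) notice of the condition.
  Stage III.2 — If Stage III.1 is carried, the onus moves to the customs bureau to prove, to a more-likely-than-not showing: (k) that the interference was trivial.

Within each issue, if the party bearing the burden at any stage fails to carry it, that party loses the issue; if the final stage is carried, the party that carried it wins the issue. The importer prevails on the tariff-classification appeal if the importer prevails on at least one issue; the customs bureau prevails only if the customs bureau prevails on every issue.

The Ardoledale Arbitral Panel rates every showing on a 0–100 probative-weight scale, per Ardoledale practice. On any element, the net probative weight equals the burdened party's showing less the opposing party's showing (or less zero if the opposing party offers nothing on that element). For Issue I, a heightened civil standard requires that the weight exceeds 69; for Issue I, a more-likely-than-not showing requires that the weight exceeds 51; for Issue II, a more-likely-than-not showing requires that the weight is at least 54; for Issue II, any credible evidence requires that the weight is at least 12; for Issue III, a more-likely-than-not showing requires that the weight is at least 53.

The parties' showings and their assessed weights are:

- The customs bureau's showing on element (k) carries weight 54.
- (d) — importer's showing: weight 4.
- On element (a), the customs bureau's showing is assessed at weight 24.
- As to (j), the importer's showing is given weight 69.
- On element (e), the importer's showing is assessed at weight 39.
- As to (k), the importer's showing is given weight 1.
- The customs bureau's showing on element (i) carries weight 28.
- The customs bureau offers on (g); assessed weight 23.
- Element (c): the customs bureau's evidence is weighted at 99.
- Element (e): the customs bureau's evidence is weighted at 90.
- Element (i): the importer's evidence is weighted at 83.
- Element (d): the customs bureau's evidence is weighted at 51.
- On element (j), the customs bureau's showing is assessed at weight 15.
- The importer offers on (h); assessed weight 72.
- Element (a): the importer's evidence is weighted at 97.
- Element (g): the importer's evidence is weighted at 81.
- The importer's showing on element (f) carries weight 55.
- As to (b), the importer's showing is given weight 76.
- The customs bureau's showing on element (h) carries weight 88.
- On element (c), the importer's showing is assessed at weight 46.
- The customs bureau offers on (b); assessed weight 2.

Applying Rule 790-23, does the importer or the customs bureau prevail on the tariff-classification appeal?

importer

— Issue I —
At Stage I.1 the importer must meet a heightened civil standard (weight exceeds 69): on (a) the weight is 97 less the opposing 24 gives net 73, > 69, so (a) meets the standard; on (b) the weight is 76 less the opposing 2 gives net 74, > 69, so (b) meets the standard.
  The importer carries Stage I.1; the customs bureau now bears the burden.
At Stage I.2 the customs bureau must meet a more-likely-than-not showing (weight exceeds 51): on (c) the weight is 99 less the opposing 46 gives net 53, > 51, so (c) meets the standard.
  Stage I.2 carried; the burden remains with the customs bureau.
At Stage I.3 the customs bureau must meet a more-likely-than-not showing (weight exceeds 51): on (d) the weight is 51 less the opposing 4 gives net 47, which does not exceed 51, so (d) does not meet the standard; on (e) the weight is 90 less the opposing 39 gives net 51, which does not exceed 51, so (e) does not meet the standard.
  Not every element is met, so the customs bureau fails to carry Stage I.3.
The analysis ends at Stage I.3; the importer prevails on this issue.
— Issue II —
At Stage II.1 the importer must meet a more-likely-than-not showing (weight is at least 54): on (f) the weight is 55, which does reach 54, so (f) meets the standard; on (g) the weight is 81 less the opposing 23 gives net 58, ≥ 54, so (g) meets the standard.
  Stage II.1 is satisfied; the onus moves to the customs bureau.
At Stage II.2 the customs bureau must meet any credible evidence (weight is at least 12): on (h) the weight is 88 less the opposing 72 gives net 16, which does reach 12, so (h) meets the standard.
  Stage II.2 carried; the final stage is satisfied.
All stages carried — the customs bureau prevails on this issue.
— Issue III —
Stage III.1 (importer, a more-likely-than-not showing, weight is at least 53): (i) net 83−28=55 ≥ 53 — meets; (j) net 69−15=54 ≥ 53 — meets.
  Stage III.1 is satisfied; the onus moves to the customs bureau.
Stage III.2 (customs bureau, a more-likely-than-not showing, weight is at least 53): (k) net 54−1=53 ≥ 53 — meets.
  All elements met at the final stage.
With every stage satisfied, the customs bureau prevails on this issue.
Per-issue: Issue I → importer; Issue II → customs bureau; Issue III → customs bureau. The importer must prevail on at least one issue; overall, the importer prevails.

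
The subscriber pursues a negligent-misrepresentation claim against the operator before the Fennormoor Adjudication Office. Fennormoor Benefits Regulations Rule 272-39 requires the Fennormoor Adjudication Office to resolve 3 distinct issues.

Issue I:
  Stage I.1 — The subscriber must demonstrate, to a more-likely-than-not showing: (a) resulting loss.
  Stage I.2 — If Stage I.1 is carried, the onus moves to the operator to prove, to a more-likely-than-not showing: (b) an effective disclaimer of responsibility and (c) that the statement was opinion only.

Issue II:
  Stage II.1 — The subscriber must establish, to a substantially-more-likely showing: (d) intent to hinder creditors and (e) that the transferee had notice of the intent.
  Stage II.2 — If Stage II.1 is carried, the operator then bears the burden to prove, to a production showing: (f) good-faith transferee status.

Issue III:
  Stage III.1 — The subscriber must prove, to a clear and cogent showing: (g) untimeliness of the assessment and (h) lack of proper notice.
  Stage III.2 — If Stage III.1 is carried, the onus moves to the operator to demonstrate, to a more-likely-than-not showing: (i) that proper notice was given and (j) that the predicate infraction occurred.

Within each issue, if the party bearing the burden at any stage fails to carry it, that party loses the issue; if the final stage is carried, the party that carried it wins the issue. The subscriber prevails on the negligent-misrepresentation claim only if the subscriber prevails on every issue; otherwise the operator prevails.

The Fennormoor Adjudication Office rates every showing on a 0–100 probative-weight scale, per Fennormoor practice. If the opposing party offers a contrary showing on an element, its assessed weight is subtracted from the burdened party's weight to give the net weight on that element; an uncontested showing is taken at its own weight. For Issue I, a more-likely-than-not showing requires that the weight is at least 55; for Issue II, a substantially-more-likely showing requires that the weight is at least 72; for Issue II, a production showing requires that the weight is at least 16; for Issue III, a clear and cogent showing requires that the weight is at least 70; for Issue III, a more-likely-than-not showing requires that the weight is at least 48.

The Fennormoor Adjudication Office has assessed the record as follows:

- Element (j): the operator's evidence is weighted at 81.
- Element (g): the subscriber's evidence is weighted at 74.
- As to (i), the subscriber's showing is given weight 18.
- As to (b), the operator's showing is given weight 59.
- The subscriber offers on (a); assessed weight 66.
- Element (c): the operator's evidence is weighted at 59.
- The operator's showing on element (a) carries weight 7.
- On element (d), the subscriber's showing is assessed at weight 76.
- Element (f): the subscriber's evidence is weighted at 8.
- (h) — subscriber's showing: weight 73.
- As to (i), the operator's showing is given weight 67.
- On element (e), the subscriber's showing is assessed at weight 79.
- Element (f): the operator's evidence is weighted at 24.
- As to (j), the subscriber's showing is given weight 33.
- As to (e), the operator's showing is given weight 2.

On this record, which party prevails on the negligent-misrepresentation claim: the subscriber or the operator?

operator

— Issue I —
Stage I.1 — burden on subscriber; standard: a more-likely-than-not showing (weight is at least 55).
    (a): 66 − 7 = 59 ≥ 55 [met]
  Stage I.1 carried; the burden shifts to the operator.
Stage I.2 — burden on operator; standard: a more-likely-than-not showing (weight is at least 55).
    (b): 59 ≥ 55 [met]
    (c): 59 ≥ 55 [met]
  Stage I.2 carried; the final stage is satisfied.
All stages carried — the operator prevails on this issue.
— Issue II —
At Stage II.1 the subscriber must meet a substantially-more-likely showing (weight is at least 72): on (d) the weight is 76, ≥ 72, so (d) meets the standard; on (e) the weight is 79 less the opposing 2 gives net 77, which does reach 72, so (e) meets the standard.
  Stage II.1 is satisfied; the onus moves to the operator.
At Stage II.2 the operator must meet a production showing (weight is at least 16): on (f) the weight is 24 less the opposing 8 gives net 16, which does reach 16, so (f) meets the standard.
  Stage II.2 carried; the final stage is satisfied.
With every stage satisfied, the operator prevails on this issue.
— Issue III —
Stage III.1 (subscriber, a clear and cogent showing, weight is at least 70): (g) 74 ≥ 70 — meets; (h) 73 ≥ 70 — meets.
  Stage III.1 carried; the burden shifts to the operator.
Stage III.2 (operator, a more-likely-than-not showing, weight is at least 48): (i) net 67−18=49 ≥ 48 — meets; (j) net 81−33=48 ≥ 48 — meets.
  All elements met at the final stage.
Every stage carried; the operator prevails on this issue.
Per-issue: Issue I → operator; Issue II → operator; Issue III → operator. The subscriber must prevail on every issue; overall, the operator prevails.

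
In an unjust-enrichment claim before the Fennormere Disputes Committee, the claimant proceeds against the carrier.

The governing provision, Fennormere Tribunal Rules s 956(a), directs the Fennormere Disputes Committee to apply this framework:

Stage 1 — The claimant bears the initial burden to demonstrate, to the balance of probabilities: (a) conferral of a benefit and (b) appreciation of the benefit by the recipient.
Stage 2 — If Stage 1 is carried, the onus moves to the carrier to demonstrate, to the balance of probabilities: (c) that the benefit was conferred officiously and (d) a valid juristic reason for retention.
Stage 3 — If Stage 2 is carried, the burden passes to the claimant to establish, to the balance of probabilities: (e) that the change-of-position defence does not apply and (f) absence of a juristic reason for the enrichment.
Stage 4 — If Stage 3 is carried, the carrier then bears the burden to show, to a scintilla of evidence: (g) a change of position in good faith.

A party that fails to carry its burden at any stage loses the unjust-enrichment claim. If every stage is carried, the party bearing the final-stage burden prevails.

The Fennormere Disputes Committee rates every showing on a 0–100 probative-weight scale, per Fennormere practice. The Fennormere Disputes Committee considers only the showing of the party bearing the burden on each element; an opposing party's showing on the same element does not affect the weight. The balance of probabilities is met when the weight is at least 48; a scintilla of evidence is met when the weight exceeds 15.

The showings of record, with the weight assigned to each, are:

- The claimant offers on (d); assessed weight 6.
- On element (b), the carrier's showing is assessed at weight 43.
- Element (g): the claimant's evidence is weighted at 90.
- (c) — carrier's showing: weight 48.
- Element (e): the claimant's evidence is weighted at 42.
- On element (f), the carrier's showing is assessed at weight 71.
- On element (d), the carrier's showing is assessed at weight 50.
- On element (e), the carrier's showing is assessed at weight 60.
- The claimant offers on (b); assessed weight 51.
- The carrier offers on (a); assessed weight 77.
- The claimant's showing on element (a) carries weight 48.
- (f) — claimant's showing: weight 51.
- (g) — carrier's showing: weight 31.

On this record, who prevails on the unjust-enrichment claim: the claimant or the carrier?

At Stage 1 the claimant must meet the balance of probabilities (weight is at least 48): on (a) the weight is 48 (the carrier's 77 is given no effect), which does reach 48, so (a) meets the standard; on (b) the weight is 51 (the carrier's 43 is given no effect), which does reach 48, so (b) meets the standard.
  The claimant carries Stage 1; the carrier now bears the burden.
At Stage 2 the carrier must meet the balance of probabilities (weight is at least 48): on (c) the weight is 48, which does reach 48, so (c) meets the standard; on (d) the weight is 50 (the claimant's 6 is given no effect), which does reach 48, so (d) meets the standard.
  All elements met. The burden passes to the claimant.
At Stage 3 the claimant must meet the balance of probabilities (weight is at least 48): on (e) the weight is 42 (the carrier's 60 is given no effect), < 48, so (e) does not meet the standard; on (f) the weight is 51 (the carrier's 71 is given no effect), ≥ 48, so (f) meets the standard.
  Stage 3 not carried; the claimant fails its burden.
The carrier prevails.

carrier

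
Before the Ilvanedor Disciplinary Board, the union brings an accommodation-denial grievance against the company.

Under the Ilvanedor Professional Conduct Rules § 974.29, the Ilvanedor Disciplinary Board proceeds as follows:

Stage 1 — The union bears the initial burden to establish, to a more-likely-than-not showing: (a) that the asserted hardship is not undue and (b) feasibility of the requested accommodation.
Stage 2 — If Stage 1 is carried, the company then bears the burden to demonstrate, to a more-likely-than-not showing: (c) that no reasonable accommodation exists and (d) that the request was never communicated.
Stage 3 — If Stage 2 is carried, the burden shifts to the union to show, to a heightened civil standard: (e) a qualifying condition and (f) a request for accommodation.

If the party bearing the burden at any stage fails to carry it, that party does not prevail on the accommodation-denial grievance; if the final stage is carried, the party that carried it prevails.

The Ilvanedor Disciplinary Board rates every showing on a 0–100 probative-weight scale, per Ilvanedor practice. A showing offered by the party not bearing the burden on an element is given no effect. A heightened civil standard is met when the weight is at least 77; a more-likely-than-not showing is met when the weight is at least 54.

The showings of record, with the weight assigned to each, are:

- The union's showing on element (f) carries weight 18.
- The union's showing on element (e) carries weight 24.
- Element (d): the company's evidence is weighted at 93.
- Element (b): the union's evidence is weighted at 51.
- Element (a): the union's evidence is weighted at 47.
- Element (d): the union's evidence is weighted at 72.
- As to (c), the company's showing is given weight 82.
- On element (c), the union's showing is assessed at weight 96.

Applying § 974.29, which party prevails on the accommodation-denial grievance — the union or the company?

At Stage 1 the union must meet a more-likely-than-not showing (weight is at least 54): on (a) the weight is 47, which does not reach 54, so (a) does not meet the standard; on (b) the weight is 51, < 54, so (b) does not meet the standard.
  Stage 1 not carried; the union fails its burden.
The analysis ends at Stage 1; the company prevails.

company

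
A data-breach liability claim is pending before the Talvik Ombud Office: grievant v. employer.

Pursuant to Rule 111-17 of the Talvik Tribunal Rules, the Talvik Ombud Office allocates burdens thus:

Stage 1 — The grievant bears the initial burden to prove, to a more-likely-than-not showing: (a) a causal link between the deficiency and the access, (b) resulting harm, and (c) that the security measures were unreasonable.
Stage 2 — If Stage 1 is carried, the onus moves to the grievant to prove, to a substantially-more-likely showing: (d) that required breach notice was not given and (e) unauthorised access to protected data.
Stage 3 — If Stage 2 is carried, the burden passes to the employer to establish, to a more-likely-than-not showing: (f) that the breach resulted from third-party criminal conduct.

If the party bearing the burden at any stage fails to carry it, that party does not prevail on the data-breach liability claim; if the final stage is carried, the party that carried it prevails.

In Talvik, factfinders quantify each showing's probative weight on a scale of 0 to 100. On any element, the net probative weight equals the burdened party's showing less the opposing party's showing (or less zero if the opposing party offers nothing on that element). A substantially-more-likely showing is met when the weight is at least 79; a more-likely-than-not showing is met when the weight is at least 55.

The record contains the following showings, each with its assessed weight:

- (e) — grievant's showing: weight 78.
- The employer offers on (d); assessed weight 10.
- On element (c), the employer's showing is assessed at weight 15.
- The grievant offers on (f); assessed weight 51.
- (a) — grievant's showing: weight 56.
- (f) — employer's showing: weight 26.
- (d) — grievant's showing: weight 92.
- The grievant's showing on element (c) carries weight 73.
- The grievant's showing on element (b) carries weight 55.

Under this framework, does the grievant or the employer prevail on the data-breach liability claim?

employer

Stage 1 — burden on grievant; standard: a more-likely-than-not showing (weight is at least 55).
    (a): 56 ≥ 55 [met]
    (b): 55 ≥ 55 [met]
    (c): 73 − 15 = 58 ≥ 55 [met]
  All elements met. The grievant retains the burden for Stage 2.
Stage 2 — burden on grievant; standard: a substantially-more-likely showing (weight is at least 79).
    (d): 92 − 10 = 82 ≥ 79 [met]
    (e): 78 < 79 [not met]
  Not every element is met, so the grievant fails to carry Stage 2.
So the employer prevails.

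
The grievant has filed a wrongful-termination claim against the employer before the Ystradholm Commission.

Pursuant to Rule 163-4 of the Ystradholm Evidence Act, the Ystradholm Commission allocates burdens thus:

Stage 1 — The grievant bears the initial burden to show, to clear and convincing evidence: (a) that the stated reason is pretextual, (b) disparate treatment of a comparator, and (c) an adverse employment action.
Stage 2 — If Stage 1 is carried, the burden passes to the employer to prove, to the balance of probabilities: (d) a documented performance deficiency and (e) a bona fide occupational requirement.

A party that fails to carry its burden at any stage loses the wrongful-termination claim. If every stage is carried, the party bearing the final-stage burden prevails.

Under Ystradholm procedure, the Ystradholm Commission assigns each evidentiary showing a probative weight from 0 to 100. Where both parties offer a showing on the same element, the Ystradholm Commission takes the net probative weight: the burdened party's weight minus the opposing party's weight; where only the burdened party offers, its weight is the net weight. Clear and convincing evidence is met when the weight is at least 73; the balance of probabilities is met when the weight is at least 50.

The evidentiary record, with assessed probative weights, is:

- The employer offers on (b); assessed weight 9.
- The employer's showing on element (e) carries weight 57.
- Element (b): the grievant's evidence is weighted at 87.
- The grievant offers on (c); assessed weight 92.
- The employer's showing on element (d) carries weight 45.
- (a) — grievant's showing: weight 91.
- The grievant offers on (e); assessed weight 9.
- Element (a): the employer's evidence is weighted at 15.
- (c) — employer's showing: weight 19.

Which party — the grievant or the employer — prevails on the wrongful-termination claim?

grievant

At Stage 1 the grievant must meet clear and convincing evidence (weight is at least 73): on (a) the weight is 91 less the opposing 15 gives net 76, ≥ 73, so (a) meets the standard; on (b) the weight is 87 less the opposing 9 gives net 78, which does reach 73, so (b) meets the standard; on (c) the weight is 92 less the opposing 19 gives net 73, ≥ 73, so (c) meets the standard.
  The grievant carries Stage 1; the employer now bears the burden.
At Stage 2 the employer must meet the balance of probabilities (weight is at least 50): on (d) the weight is 45, < 50, so (d) does not meet the standard; on (e) the weight is 57 less the opposing 9 gives net 48, < 50, so (e) does not meet the standard.
  The employer does not carry Stage 2.
The grievant prevails.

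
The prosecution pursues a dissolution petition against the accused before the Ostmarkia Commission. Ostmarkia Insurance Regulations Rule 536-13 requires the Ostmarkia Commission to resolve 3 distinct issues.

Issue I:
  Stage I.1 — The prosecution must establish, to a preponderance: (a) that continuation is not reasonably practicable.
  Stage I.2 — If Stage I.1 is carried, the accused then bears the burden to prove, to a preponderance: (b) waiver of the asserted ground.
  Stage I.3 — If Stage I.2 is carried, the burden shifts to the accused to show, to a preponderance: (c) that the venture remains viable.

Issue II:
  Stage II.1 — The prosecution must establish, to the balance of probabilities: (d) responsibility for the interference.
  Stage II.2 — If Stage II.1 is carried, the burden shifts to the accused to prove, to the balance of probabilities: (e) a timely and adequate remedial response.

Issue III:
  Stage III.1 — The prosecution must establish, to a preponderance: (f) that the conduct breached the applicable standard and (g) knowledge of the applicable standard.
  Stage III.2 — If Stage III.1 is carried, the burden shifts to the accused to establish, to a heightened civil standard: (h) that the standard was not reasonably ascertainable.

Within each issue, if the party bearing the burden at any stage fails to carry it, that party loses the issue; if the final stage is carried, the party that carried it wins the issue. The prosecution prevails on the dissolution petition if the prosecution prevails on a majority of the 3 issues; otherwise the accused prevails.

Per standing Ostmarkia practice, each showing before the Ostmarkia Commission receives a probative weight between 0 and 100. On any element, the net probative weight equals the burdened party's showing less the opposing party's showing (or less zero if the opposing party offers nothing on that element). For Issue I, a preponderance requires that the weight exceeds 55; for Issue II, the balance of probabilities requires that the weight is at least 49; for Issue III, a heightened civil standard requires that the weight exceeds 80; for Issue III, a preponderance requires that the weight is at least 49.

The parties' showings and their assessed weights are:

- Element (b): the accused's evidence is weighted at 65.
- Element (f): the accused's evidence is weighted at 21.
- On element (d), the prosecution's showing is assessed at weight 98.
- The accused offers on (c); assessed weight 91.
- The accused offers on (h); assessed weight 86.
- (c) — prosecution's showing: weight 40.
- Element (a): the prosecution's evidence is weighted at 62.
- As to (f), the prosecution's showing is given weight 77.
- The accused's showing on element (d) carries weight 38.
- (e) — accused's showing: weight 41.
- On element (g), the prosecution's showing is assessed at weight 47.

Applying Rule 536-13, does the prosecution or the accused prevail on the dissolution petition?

prosecution

— Issue I —
Stage I.1 — burden on prosecution; standard: a preponderance (weight exceeds 55).
    (a): 62 > 55 [met]
  The prosecution carries Stage I.1; the accused now bears the burden.
Stage I.2 — burden on accused; standard: a preponderance (weight exceeds 55).
    (b): 65 > 55 [met]
  Stage I.2 carried; the burden remains with the accused.
Stage I.3 — burden on accused; standard: a preponderance (weight exceeds 55).
    (c): 91 − 40 = 51 ≤ 55 [not met]
  Not every element is met, so the accused fails to carry Stage I.3.
The analysis ends at Stage I.3; the prosecution prevails on this issue.
— Issue II —
Stage II.1 (prosecution, the balance of probabilities, weight is at least 49): (d) net 98−38=60 ≥ 49 — meets.
  Stage II.1 carried; the burden shifts to the accused.
Stage II.2 (accused, the balance of probabilities, weight is at least 49): (e) 41 < 49 — fails.
  Not every element is met, so the accused fails to carry Stage II.2.
The analysis ends at Stage II.2; the prosecution prevails on this issue.
— Issue III —
Stage III.1 (prosecution, a preponderance, weight is at least 49): (f) net 77−21=56 ≥ 49 — meets; (g) 47 < 49 — fails.
  Not every element is met, so the prosecution fails to carry Stage III.1.
So the accused prevails on this issue.
Per-issue: Issue I → prosecution; Issue II → prosecution; Issue III → accused. The prosecution must prevail on a majority of issues; overall, the prosecution prevails.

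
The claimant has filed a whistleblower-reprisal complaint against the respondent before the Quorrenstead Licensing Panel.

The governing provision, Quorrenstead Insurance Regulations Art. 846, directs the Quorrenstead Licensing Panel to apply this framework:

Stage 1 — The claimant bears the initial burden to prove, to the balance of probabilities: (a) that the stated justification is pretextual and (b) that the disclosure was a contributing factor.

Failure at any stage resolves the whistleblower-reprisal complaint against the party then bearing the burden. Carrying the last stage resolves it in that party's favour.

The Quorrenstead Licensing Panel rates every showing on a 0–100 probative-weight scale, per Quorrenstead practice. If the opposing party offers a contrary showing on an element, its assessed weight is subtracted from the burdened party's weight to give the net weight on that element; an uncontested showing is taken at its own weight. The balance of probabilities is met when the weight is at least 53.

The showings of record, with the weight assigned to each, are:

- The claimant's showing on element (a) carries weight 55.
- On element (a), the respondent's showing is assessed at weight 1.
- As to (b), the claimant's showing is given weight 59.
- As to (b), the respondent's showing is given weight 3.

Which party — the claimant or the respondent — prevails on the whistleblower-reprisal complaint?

claimant

At Stage 1 the claimant must meet the balance of probabilities (weight is at least 53): on (a) the weight is 55 less the opposing 1 gives net 54, ≥ 53, so (a) meets the standard; on (b) the weight is 59 less the opposing 3 gives net 56, which does reach 53, so (b) meets the standard.
  Stage 1 carried; the final stage is satisfied.
With every stage satisfied, the claimant prevails.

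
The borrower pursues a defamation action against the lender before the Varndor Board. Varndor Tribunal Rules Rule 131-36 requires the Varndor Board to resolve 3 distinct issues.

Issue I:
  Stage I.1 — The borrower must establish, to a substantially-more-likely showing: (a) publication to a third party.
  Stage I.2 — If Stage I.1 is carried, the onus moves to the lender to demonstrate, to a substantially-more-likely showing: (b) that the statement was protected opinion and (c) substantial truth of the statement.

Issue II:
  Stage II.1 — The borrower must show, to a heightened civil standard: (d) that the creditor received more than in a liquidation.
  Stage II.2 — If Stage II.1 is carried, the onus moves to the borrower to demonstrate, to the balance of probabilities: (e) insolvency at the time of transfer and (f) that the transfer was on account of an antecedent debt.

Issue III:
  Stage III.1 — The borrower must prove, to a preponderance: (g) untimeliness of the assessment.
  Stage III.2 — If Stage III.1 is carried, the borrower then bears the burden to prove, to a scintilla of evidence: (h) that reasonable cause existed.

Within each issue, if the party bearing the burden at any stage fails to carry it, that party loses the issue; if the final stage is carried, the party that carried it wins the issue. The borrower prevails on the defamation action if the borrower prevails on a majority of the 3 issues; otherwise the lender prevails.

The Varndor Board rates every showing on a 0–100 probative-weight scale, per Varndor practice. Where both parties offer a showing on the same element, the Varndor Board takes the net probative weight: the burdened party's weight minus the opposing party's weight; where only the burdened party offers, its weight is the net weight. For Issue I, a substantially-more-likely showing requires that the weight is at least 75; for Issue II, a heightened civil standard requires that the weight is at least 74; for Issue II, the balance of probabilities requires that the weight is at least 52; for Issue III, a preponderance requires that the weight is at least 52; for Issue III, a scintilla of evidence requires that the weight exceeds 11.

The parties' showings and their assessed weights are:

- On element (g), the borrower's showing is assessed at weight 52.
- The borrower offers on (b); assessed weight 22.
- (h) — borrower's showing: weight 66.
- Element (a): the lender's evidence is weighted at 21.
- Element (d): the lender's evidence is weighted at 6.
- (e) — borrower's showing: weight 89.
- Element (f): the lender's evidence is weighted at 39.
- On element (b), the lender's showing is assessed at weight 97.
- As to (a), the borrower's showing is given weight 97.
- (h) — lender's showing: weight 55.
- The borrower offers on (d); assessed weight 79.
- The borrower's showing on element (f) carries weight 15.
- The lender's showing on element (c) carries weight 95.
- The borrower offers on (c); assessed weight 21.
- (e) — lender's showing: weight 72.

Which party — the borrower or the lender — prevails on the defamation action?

— Issue I —
Stage I.1 (borrower, a substantially-more-likely showing, weight is at least 75): (a) net 97−21=76 ≥ 75 — meets.
  All elements met. The burden passes to the lender.
Stage I.2 (lender, a substantially-more-likely showing, weight is at least 75): (b) net 97−22=75 ≥ 75 — meets; (c) net 95−21=74 < 75 — fails.
  Not every element is met, so the lender fails to carry Stage I.2.
The borrower prevails on this issue.
— Issue II —
Stage II.1 — burden on borrower; standard: a heightened civil standard (weight is at least 74).
    (d): 79 − 6 = 73 < 74 [not met]
  Not every element is met, so the borrower fails to carry Stage II.1.
The analysis ends at Stage II.1; the lender prevails on this issue.
— Issue III —
Stage III.1 — burden on borrower; standard: a preponderance (weight is at least 52).
    (g): 52 ≥ 52 [met]
  All elements met. The borrower retains the burden for Stage III.2.
Stage III.2 — burden on borrower; standard: a scintilla of evidence (weight exceeds 11).
    (h): 66 − 55 = 11 ≤ 11 [not met]
  Stage III.2 not carried; the borrower fails its burden.
The analysis ends at Stage III.2; the lender prevails on this issue.
Per-issue: Issue I → borrower; Issue II → lender; Issue III → lender. The borrower must prevail on a majority of issues; overall, the lender prevails.

lender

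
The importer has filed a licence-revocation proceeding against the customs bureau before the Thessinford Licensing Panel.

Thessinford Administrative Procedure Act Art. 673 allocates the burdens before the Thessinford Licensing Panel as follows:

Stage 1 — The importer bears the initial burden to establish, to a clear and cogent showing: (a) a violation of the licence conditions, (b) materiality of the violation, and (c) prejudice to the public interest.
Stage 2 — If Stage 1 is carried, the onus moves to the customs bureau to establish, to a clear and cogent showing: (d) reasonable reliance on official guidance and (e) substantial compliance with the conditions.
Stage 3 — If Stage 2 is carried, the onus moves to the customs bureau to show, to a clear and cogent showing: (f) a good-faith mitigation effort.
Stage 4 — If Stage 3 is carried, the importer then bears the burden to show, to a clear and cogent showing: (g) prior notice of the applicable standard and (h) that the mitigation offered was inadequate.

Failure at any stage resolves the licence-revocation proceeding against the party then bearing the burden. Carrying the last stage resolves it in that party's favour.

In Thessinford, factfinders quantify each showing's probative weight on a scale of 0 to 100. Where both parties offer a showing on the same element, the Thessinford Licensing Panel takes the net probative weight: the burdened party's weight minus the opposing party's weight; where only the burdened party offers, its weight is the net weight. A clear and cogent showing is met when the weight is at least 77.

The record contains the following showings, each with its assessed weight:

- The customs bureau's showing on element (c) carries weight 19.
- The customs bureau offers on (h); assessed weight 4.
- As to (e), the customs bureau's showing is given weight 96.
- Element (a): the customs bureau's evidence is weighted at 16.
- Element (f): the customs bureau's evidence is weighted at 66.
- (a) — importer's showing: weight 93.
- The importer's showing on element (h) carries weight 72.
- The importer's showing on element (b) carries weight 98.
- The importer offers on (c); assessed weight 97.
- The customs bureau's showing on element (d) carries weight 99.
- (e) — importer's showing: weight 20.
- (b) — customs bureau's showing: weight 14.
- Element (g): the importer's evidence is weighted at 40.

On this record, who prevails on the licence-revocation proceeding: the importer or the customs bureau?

importer

Stage 1 (importer, a clear and cogent showing, weight is at least 77): (a) net 93−16=77 ≥ 77 — meets; (b) net 98−14=84 ≥ 77 — meets; (c) net 97−19=78 ≥ 77 — meets.
  The importer carries Stage 1; the customs bureau now bears the burden.
Stage 2 (customs bureau, a clear and cogent showing, weight is at least 77): (d) 99 ≥ 77 — meets; (e) net 96−20=76 < 77 — fails.
  Stage 2 not carried; the customs bureau fails its burden.
The analysis ends at Stage 2; the importer prevails.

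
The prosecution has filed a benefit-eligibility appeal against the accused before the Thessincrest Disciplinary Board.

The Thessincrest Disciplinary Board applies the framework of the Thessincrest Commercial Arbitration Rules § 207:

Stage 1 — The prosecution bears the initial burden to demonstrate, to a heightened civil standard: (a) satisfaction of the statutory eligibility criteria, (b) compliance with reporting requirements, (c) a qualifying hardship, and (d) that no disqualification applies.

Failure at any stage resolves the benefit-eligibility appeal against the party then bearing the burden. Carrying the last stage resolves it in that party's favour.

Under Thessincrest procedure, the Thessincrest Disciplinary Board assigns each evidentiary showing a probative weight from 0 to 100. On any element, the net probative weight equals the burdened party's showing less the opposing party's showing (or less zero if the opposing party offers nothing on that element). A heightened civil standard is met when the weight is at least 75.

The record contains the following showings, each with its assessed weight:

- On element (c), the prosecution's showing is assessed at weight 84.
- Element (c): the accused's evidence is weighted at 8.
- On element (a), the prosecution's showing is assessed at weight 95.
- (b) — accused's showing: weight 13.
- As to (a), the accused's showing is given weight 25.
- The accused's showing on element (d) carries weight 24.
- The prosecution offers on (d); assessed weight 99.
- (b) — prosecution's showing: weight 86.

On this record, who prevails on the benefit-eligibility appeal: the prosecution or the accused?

accused

At Stage 1 the prosecution must meet a heightened civil standard (weight is at least 75): on (a) the weight is 95 less the opposing 25 gives net 70, < 75, so (a) does not meet the standard; on (b) the weight is 86 less the opposing 13 gives net 73, < 75, so (b) does not meet the standard; on (c) the weight is 84 less the opposing 8 gives net 76, which does reach 75, so (c) meets the standard; on (d) the weight is 99 less the opposing 24 gives net 75, ≥ 75, so (d) meets the standard.
  The prosecution does not carry Stage 1.
The accused prevails.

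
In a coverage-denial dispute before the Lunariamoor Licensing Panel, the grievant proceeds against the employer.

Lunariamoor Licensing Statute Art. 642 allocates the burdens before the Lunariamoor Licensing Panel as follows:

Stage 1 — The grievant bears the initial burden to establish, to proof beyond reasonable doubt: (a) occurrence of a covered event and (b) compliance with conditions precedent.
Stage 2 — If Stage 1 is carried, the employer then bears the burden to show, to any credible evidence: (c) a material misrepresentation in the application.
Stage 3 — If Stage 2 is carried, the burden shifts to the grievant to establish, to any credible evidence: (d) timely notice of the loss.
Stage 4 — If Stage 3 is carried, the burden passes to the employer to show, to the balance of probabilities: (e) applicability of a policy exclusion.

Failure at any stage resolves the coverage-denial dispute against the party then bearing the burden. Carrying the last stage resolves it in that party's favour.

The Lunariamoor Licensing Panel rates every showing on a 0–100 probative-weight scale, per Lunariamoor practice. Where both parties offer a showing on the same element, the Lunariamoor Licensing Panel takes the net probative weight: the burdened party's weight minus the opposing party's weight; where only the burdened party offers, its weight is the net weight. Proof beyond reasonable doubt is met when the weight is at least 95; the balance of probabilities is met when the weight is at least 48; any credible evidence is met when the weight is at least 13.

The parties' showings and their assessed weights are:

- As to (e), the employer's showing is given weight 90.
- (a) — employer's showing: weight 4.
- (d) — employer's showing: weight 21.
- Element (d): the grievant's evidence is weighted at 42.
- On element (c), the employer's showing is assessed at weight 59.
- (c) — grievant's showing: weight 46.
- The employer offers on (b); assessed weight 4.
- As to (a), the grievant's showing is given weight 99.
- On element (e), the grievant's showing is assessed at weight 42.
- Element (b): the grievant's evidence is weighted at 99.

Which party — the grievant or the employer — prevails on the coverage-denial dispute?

Stage 1 (grievant, proof beyond reasonable doubt, weight is at least 95): (a) net 99−4=95 ≥ 95 — meets; (b) net 99−4=95 ≥ 95 — meets.
  All elements met. The burden passes to the employer.
Stage 2 (employer, any credible evidence, weight is at least 13): (c) net 59−46=13 ≥ 13 — meets.
  Stage 2 carried; the burden shifts to the grievant.
Stage 3 (grievant, any credible evidence, weight is at least 13): (d) net 42−21=21 ≥ 13 — meets.
  The grievant carries Stage 3; the employer now bears the burden.
Stage 4 (employer, the balance of probabilities, weight is at least 48): (e) net 90−42=48 ≥ 48 — meets.
  The employer carries the last stage.
With every stage satisfied, the employer prevails.

employer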